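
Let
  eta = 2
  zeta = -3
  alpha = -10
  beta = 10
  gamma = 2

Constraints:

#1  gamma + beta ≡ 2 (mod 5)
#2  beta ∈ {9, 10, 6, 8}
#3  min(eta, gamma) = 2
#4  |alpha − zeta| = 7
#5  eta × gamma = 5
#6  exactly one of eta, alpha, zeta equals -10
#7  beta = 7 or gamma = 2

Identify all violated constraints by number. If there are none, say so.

#1 gamma + beta = 12; 12 mod 5 = 2  OK
#2 beta = 10 is in {9, 10, 6, 8}  OK
#3 min(2, 2) = 2  OK
#4 |-10 − (-3)| = 7  OK
#5 eta × gamma = 2 × 2 = 4, not 5  FAIL
#6 eta=2, alpha=-10, zeta=-3; 1 of them equals -10  OK
#7 beta = 10 ≠ 7, but gamma = 2 = 2 (second disjunct)  OK

The assignment fails constraint 5.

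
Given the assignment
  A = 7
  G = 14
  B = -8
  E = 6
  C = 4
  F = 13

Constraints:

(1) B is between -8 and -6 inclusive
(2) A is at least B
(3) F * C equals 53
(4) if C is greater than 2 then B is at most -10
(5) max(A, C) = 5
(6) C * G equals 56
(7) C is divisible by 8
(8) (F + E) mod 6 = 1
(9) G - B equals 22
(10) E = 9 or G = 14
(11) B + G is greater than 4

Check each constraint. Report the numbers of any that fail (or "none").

(1) B = -8 lies in [-8, -6]  true
(2) A = 7, B = -8; 7 ≥ -8  true
(3) F * C = 13 * 4 = 52, not 53  false
(4) C = 4 > 2, so we need B ≤ -10; but B = -8 > -10  false
(5) max(7, 4) = 7, not 5  false
(6) C * G = 4 * 14 = 56  true
(7) 4 = 8*0 + 4, so 8 does not divide 4  false
(8) F + E = 19; 19 mod 6 = 1  true
(9) G - B = 14 - (-8) = 22  true
(10) E = 6 ≠ 9, but G = 14 = 14 (second disjunct)  true
(11) B + G = -8 + 14 = 6; 6 > 4  true

Violated: 3, 4, 5, 7.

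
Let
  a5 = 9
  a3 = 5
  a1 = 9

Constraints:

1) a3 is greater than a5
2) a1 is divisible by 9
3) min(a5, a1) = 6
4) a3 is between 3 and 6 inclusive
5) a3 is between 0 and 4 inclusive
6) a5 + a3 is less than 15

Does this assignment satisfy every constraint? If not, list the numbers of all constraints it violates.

1) a3 = 5, a5 = 9; 5 ≤ 9 (want >)  ✗
2) 9 / 9 = 1, so 9 divides 9  ✓
3) min(9, 9) = 9, not 6  ✗
4) a3 = 5 lies in [3, 6]  ✓
5) a3 = 5 is outside [0, 4]  ✗
6) a5 + a3 = 9 + 5 = 14; 14 < 15  ✓

Constraints 1, 3, and 5 do not hold.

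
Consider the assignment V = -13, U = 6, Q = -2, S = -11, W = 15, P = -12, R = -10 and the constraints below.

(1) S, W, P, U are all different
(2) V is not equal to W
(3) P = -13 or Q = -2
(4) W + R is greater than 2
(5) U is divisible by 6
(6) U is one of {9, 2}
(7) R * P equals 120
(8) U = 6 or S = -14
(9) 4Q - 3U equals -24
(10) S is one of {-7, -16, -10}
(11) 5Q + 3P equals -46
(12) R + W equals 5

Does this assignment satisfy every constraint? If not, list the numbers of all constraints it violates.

(1) values -11, 15, -12, 6 are pairwise distinct  yes
(2) V = -13, W = 15; distinct  yes
(3) P = -12 ≠ -13, but Q = -2 = -2 (second disjunct)  yes
(4) W + R = 15 + (-10) = 5; 5 > 2  yes
(5) 6 / 6 = 1, so 6 divides 6  yes
(6) U = 6 is not in {9, 2}  no
(7) R * P = -10 * (-12) = 120  yes
(8) U = 6 = 6 (first disjunct)  yes
(9) 4Q - 3U = 4(-2) - 3(6) = -26, not -24  no
(10) S = -11 is not in {-7, -16, -10}  no
(11) 5Q + 3P = 5(-2) + 3(-12) = -46  yes
(12) R + W = -10 + 15 = 5  yes

Constraints 6, 9, 10 are violated.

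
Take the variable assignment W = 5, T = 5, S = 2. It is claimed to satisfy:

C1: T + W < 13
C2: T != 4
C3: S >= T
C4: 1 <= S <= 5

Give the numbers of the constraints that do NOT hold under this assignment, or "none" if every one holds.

Constraint 3 does not hold.

C1: T + W = 5 + 5 = 10; 10 < 13  yes
C2: T = 5, and 5 ≠ 4  yes
C3: S = 2, T = 5; 2 < 5 (want ≥)  no
C4: S = 2 lies in [1, 5]  yes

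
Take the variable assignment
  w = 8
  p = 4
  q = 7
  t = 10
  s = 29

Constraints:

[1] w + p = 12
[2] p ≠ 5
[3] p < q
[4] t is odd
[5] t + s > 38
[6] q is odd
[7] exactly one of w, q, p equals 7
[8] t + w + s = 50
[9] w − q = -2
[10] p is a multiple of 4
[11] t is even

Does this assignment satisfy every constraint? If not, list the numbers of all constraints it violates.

Constraints 4, 8, and 9 do not hold.

[1] w + p = 8 + 4 = 12 — holds.
[2] p = 4, and 4 ≠ 5 — holds.
[3] p = 4, q = 7; 4 < 7 — holds.
[4] t = 10 is even — fails.
[5] t + s = 10 + 29 = 39; 39 > 38 — holds.
[6] q = 7 is odd — holds.
[7] w=8, q=7, p=4; 1 of them equals 7 — holds.
[8] t + w + s = 10 + 8 + 29 = 47, not 50 — fails.
[9] w − q = 8 − 7 = 1, not -2 — fails.
[10] 4 / 4 = 1, so 4 divides 4 — holds.
[11] t = 10 is even — holds.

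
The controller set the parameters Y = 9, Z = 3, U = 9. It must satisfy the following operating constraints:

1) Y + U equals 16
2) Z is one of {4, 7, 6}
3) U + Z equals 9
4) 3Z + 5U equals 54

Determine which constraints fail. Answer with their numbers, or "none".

1) Y + U = 9 + 9 = 18, not 16  FAIL
2) Z = 3 is not in {4, 7, 6}  FAIL
3) U + Z = 9 + 3 = 12, not 9  FAIL
4) 3Z + 5U = 3(3) + 5(9) = 54  OK

Constraints 1, 2, and 3 do not hold.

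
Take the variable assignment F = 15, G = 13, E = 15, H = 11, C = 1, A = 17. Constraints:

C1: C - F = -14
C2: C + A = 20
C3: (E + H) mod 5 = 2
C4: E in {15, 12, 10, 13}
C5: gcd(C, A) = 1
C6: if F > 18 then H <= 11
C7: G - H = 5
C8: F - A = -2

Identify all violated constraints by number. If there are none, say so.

C1: C - F = 1 - 15 = -14  ✓
C2: C + A = 1 + 17 = 18, not 20  ✗
C3: E + H = 26; 26 mod 5 = 1, not 2  ✗
C4: E = 15 is in {15, 12, 10, 13}  ✓
C5: gcd(1, 17) = 1  ✓
C6: F = 15, not > 18; antecedent false, conditional vacuously true  ✓
C7: G - H = 13 - 11 = 2, not 5  ✗
C8: F - A = 15 - 17 = -2  ✓

No — constraints 2, 3, and 7 are not satisfied.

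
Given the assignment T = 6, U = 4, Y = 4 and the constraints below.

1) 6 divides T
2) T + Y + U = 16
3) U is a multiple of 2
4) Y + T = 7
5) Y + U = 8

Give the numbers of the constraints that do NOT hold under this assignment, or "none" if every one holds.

Constraints 2 and 4 are violated.

1) 6 / 6 = 1, so 6 divides 6 — OK.
2) T + Y + U = 6 + 4 + 4 = 14, not 16 — violated.
3) 4 / 2 = 2, so 2 divides 4 — OK.
4) Y + T = 4 + 6 = 10, not 7 — violated.
5) Y + U = 4 + 4 = 8 — OK.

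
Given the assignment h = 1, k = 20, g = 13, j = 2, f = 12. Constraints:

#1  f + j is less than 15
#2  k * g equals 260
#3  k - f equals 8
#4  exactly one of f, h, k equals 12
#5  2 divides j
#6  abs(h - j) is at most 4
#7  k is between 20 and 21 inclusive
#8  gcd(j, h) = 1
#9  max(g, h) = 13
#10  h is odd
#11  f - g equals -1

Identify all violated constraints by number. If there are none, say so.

The assignment satisfies every constraint.

#1 f + j = 12 + 2 = 14; 14 < 15  OK
#2 k * g = 20 * 13 = 260  OK
#3 k - f = 20 - 12 = 8  OK
#4 f=12, h=1, k=20; 1 of them equals 12  OK
#5 2 / 2 = 1, so 2 divides 2  OK
#6 abs(1 - 2) = 1; 1 ≤ 4  OK
#7 k = 20 lies in [20, 21]  OK
#8 gcd(2, 1) = 1  OK
#9 max(13, 1) = 13  OK
#10 h = 1 is odd  OK
#11 f - g = 12 - 13 = -1  OK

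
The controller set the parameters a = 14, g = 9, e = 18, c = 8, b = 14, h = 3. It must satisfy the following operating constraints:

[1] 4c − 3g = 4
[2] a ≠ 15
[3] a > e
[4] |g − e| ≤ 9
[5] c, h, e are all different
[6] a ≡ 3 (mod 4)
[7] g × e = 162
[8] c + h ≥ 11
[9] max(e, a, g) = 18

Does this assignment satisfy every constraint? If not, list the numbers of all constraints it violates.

Constraints 1, 3, and 6 are violated.

[1] 4c − 3g = 4(8) − 3(9) = 5, not 4 — violated.
[2] a = 14, and 14 ≠ 15 — OK.
[3] a = 14, e = 18; 14 ≤ 18 (want >) — violated.
[4] |9 − 18| = 9; 9 ≤ 9 — OK.
[5] values 8, 3, 18 are pairwise distinct — OK.
[6] 14 mod 4 = 2, not 3 — violated.
[7] g × e = 9 × 18 = 162 — OK.
[8] c + h = 8 + 3 = 11; 11 ≥ 11 — OK.
[9] max(18, 14, 9) = 18 — OK.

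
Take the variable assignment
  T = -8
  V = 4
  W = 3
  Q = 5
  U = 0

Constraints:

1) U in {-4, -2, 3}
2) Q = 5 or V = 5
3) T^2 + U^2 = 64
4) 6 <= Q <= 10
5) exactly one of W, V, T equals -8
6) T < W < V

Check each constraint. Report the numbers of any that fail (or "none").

1) U = 0 is not in {-4, -2, 3}  fails
2) Q = 5 = 5 (first disjunct)  holds
3) T^2 + U^2 = (-8)^2 + 0^2 = 64 + 0 = 64  holds
4) Q = 5 is outside [6, 10]  fails
5) W=3, V=4, T=-8; 1 of them equals -8  holds
6) values -8 < 3 < 4  holds

Constraints 1 and 4 do not hold.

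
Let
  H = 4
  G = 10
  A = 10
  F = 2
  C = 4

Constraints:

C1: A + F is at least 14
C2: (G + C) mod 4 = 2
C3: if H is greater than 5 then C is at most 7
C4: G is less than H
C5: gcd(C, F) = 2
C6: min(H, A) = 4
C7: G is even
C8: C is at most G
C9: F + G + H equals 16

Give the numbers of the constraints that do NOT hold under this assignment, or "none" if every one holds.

The assignment fails constraints 1 and 4.

C1: A + F = 10 + 2 = 12; 12 < 14, bound 14 not met — does not hold.
C2: G + C = 14; 14 mod 4 = 2 — holds.
C3: H = 4, not > 5; antecedent false, conditional vacuously true — holds.
C4: G = 10, H = 4; 10 ≥ 4 (want <) — does not hold.
C5: gcd(4, 2) = 2 — holds.
C6: min(4, 10) = 4 — holds.
C7: G = 10 is even — holds.
C8: C = 4, G = 10; 4 ≤ 10 — holds.
C9: F + G + H = 2 + 10 + 4 = 16 — holds.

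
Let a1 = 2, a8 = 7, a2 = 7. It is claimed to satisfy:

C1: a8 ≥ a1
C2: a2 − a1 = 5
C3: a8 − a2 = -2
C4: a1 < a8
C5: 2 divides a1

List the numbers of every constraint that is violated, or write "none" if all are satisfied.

Violated: 3.

C1: a8 = 7, a1 = 2; 7 ≥ 2  OK
C2: a2 − a1 = 7 − 2 = 5  OK
C3: a8 − a2 = 7 − 7 = 0, not -2  FAIL
C4: a1 = 2, a8 = 7; 2 < 7  OK
C5: 2 / 2 = 1, so 2 divides 2  OK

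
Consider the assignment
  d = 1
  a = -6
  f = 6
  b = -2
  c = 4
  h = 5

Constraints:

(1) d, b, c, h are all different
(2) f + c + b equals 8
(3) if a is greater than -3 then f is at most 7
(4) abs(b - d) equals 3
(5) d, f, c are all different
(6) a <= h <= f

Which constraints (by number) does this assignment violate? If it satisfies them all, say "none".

None — every constraint holds.

(1) values 1, -2, 4, 5 are pairwise distinct  holds
(2) f + c + b = 6 + 4 + (-2) = 8  holds
(3) a = -6, not > -3; antecedent false, conditional vacuously true  holds
(4) abs(-2 - 1) = 3  holds
(5) values 1, 6, 4 are pairwise distinct  holds
(6) values -6 <= 5 <= 6  holds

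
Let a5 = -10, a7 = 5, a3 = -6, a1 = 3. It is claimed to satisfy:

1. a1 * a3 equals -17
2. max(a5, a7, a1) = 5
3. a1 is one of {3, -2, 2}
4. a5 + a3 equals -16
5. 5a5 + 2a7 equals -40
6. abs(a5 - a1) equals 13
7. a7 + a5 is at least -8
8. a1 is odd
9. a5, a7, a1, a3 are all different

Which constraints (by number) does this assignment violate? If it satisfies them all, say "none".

Constraint 1 does not hold.

1. a1 * a3 = 3 * (-6) = -18, not -17 — fails.
2. max(-10, 5, 3) = 5 — holds.
3. a1 = 3 is in {3, -2, 2} — holds.
4. a5 + a3 = -10 + (-6) = -16 — holds.
5. 5a5 + 2a7 = 5(-10) + 2(5) = -40 — holds.
6. abs(-10 - 3) = 13 — holds.
7. a7 + a5 = 5 + (-10) = -5; -5 ≥ -8 — holds.
8. a1 = 3 is odd — holds.
9. values -10, 5, 3, -6 are pairwise distinct — holds.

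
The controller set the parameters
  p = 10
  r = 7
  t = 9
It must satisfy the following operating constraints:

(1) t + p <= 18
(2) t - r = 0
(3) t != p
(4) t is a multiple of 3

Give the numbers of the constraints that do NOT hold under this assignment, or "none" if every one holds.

No — constraints 1, 2 are not satisfied.

(1) t + p = 9 + 10 = 19; 19 > 18, bound 18 not met — fails.
(2) t - r = 9 - 7 = 2, not 0 — fails.
(3) t = 9, p = 10; distinct — holds.
(4) 9 / 3 = 3, so 3 divides 9 — holds.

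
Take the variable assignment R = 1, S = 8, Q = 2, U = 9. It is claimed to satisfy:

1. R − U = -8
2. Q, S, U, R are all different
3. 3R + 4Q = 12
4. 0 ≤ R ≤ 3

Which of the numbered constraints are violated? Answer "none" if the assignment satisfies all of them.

1. R − U = 1 − 9 = -8  true
2. values 2, 8, 9, 1 are pairwise distinct  true
3. 3R + 4Q = 3(1) + 4(2) = 11, not 12  false
4. R = 1 lies in [0, 3]  true

No — constraint 3 is not satisfied.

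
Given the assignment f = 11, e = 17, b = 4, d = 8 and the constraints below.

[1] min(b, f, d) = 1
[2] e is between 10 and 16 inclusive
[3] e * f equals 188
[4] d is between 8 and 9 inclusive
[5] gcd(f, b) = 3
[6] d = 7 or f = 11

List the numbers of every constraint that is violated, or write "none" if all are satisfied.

Constraints 1, 2, 3, and 5 are violated.

[1] min(4, 11, 8) = 4, not 1 — violated.
[2] e = 17 is outside [10, 16] — violated.
[3] e * f = 17 * 11 = 187, not 188 — violated.
[4] d = 8 lies in [8, 9] — satisfied.
[5] gcd(11, 4) = 1, not 3 — violated.
[6] d = 8 ≠ 7, but f = 11 = 11 (second disjunct) — satisfied.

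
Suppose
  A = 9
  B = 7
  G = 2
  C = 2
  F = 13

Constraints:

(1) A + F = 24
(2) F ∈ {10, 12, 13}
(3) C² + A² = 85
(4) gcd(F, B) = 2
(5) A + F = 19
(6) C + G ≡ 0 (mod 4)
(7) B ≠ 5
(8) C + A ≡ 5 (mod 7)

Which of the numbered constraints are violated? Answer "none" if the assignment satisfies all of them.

Constraints 1, 4, 5, 8 are violated.

(1) A + F = 9 + 13 = 22, not 24  no
(2) F = 13 is in {10, 12, 13}  yes
(3) C² + A² = 2² + 9² = 4 + 81 = 85  yes
(4) gcd(13, 7) = 1, not 2  no
(5) A + F = 9 + 13 = 22, not 19  no
(6) C + G = 4; 4 mod 4 = 0  yes
(7) B = 7, and 7 ≠ 5  yes
(8) C + A = 11; 11 mod 7 = 4, not 5  no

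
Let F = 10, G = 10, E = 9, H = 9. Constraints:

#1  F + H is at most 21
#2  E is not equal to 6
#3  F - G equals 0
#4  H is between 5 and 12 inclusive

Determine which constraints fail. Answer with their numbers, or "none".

None — every constraint holds.

#1 F + H = 10 + 9 = 19; 19 ≤ 21  ✓
#2 E = 9, and 9 ≠ 6  ✓
#3 F - G = 10 - 10 = 0  ✓
#4 H = 9 lies in [5, 12]  ✓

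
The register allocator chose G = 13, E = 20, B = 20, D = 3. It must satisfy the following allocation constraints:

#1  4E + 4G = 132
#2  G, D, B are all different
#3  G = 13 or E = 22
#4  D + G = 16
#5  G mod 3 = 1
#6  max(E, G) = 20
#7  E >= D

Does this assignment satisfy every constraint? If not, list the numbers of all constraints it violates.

All constraints are satisfied.

#1 4E + 4G = 4(20) + 4(13) = 132  holds
#2 values 13, 3, 20 are pairwise distinct  holds
#3 G = 13 = 13 (first disjunct)  holds
#4 D + G = 3 + 13 = 16  holds
#5 13 mod 3 = 1  holds
#6 max(20, 13) = 20  holds
#7 E = 20, D = 3; 20 ≥ 3  holds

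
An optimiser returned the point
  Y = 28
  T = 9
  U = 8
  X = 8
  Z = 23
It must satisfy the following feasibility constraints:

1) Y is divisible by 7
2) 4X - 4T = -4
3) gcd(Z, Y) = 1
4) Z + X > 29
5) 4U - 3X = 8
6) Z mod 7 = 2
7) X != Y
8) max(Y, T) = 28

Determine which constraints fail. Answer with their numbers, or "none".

1) 28 / 7 = 4, so 7 divides 28 — holds.
2) 4X - 4T = 4(8) - 4(9) = -4 — holds.
3) gcd(23, 28) = 1 — holds.
4) Z + X = 23 + 8 = 31; 31 > 29 — holds.
5) 4U - 3X = 4(8) - 3(8) = 8 — holds.
6) 23 mod 7 = 2 — holds.
7) X = 8, Y = 28; distinct — holds.
8) max(28, 9) = 28 — holds.

The assignment satisfies every constraint.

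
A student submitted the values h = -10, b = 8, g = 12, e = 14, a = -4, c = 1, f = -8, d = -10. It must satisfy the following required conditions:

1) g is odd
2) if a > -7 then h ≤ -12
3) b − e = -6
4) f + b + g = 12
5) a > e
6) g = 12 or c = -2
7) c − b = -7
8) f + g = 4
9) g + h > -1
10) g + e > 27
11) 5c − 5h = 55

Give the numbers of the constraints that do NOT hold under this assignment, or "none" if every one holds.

1) g = 12 is even  false
2) a = -4 > -7, so we need h ≤ -12; but h = -10 > -12  false
3) b − e = 8 − 14 = -6  true
4) f + b + g = -8 + 8 + 12 = 12  true
5) a = -4, e = 14; -4 ≤ 14 (want >)  false
6) g = 12 = 12 (first disjunct)  true
7) c − b = 1 − 8 = -7  true
8) f + g = -8 + 12 = 4  true
9) g + h = 12 + (-10) = 2; 2 > -1  true
10) g + e = 12 + 14 = 26; 26 ≤ 27, bound 27 not met  false
11) 5c − 5h = 5(1) − 5(-10) = 55  true

Constraints 1, 2, 5, and 10 do not hold.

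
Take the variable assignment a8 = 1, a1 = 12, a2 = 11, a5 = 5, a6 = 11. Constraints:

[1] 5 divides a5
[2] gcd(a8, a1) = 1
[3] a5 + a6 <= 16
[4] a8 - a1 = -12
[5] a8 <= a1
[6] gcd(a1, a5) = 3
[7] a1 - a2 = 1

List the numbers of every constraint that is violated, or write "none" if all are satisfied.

[1] 5 / 5 = 1, so 5 divides 5 — holds.
[2] gcd(1, 12) = 1 — holds.
[3] a5 + a6 = 5 + 11 = 16; 16 ≤ 16 — holds.
[4] a8 - a1 = 1 - 12 = -11, not -12 — does not hold.
[5] a8 = 1, a1 = 12; 1 ≤ 12 — holds.
[6] gcd(12, 5) = 1, not 3 — does not hold.
[7] a1 - a2 = 12 - 11 = 1 — holds.

No — constraints 4 and 6 are not satisfied.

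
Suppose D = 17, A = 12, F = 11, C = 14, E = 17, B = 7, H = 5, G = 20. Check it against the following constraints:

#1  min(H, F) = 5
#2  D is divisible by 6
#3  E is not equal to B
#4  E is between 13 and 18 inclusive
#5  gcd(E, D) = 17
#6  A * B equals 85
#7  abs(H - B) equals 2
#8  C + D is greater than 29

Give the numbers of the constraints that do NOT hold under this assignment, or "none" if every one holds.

No — constraints 2 and 6 are not satisfied.

#1 min(5, 11) = 5 — holds.
#2 17 = 6*2 + 5, so 6 does not divide 17 — does not hold.
#3 E = 17, B = 7; distinct — holds.
#4 E = 17 lies in [13, 18] — holds.
#5 gcd(17, 17) = 17 — holds.
#6 A * B = 12 * 7 = 84, not 85 — does not hold.
#7 abs(5 - 7) = 2 — holds.
#8 C + D = 14 + 17 = 31; 31 > 29 — holds.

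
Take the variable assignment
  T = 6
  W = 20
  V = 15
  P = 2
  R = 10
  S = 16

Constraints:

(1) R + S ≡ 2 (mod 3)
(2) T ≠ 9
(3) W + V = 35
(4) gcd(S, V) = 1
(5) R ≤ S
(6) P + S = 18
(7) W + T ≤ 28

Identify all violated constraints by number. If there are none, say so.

Yes — all constraints hold.

(1) R + S = 26; 26 mod 3 = 2 — holds.
(2) T = 6, and 6 ≠ 9 — holds.
(3) W + V = 20 + 15 = 35 — holds.
(4) gcd(16, 15) = 1 — holds.
(5) R = 10, S = 16; 10 ≤ 16 — holds.
(6) P + S = 2 + 16 = 18 — holds.
(7) W + T = 20 + 6 = 26; 26 ≤ 28 — holds.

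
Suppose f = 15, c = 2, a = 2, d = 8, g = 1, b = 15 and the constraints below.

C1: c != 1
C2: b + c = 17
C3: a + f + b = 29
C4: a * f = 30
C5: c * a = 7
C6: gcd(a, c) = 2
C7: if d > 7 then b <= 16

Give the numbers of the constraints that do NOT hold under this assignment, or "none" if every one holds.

C1: c = 2, and 2 ≠ 1 — holds.
C2: b + c = 15 + 2 = 17 — holds.
C3: a + f + b = 2 + 15 + 15 = 32, not 29 — fails.
C4: a * f = 2 * 15 = 30 — holds.
C5: c * a = 2 * 2 = 4, not 7 — fails.
C6: gcd(2, 2) = 2 — holds.
C7: d = 8 > 7, so we need b ≤ 16; b = 15 ≤ 16 — holds.

Constraints 3, 5 do not hold.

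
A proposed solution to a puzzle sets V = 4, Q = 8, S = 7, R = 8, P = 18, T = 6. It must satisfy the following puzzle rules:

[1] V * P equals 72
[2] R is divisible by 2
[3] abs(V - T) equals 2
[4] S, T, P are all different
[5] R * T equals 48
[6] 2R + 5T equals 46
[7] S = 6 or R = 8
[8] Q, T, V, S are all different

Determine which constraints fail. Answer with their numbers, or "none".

Yes — all constraints hold.

[1] V * P = 4 * 18 = 72 — holds.
[2] 8 / 2 = 4, so 2 divides 8 — holds.
[3] abs(4 - 6) = 2 — holds.
[4] values 7, 6, 18 are pairwise distinct — holds.
[5] R * T = 8 * 6 = 48 — holds.
[6] 2R + 5T = 2(8) + 5(6) = 46 — holds.
[7] S = 7 ≠ 6, but R = 8 = 8 (second disjunct) — holds.
[8] values 8, 6, 4, 7 are pairwise distinct — holds.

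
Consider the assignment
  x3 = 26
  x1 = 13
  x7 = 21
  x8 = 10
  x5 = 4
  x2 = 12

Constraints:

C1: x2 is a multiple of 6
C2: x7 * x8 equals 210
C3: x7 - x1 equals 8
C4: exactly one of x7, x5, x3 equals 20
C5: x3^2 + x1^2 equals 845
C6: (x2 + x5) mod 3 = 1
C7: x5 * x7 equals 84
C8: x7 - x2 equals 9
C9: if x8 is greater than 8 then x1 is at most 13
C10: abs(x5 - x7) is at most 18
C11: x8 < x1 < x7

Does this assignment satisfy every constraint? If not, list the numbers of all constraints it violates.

Violated: 4.

C1: 12 / 6 = 2, so 6 divides 12  yes
C2: x7 * x8 = 21 * 10 = 210  yes
C3: x7 - x1 = 21 - 13 = 8  yes
C4: x7=21, x5=4, x3=26; 0 of them equal 20, not exactly one  no
C5: x3^2 + x1^2 = 26^2 + 13^2 = 676 + 169 = 845  yes
C6: x2 + x5 = 16; 16 mod 3 = 1  yes
C7: x5 * x7 = 4 * 21 = 84  yes
C8: x7 - x2 = 21 - 12 = 9  yes
C9: x8 = 10 > 8, so we need x1 ≤ 13; x1 = 13 ≤ 13  yes
C10: abs(4 - 21) = 17; 17 ≤ 18  yes
C11: values 10 < 13 < 21  yes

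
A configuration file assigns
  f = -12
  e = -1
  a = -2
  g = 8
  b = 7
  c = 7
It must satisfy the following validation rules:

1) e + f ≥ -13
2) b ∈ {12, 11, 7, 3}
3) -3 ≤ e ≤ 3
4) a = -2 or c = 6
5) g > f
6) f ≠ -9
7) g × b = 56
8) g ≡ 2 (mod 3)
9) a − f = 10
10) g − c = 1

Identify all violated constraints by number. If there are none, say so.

All constraints are satisfied.

1) e + f = -1 + (-12) = -13; -13 ≥ -13 — OK.
2) b = 7 is in {12, 11, 7, 3} — OK.
3) e = -1 lies in [-3, 3] — OK.
4) a = -2 = -2 (first disjunct) — OK.
5) g = 8, f = -12; 8 > -12 — OK.
6) f = -12, and -12 ≠ -9 — OK.
7) g × b = 8 × 7 = 56 — OK.
8) 8 mod 3 = 2 — OK.
9) a − f = -2 − (-12) = 10 — OK.
10) g − c = 8 − 7 = 1 — OK.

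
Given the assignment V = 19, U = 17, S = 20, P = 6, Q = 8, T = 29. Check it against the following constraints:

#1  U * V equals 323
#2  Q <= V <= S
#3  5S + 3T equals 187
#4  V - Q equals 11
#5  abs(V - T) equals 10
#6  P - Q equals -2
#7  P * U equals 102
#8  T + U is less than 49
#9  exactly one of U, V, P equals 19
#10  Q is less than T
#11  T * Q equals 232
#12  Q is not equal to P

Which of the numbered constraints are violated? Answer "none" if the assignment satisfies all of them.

#1 U * V = 17 * 19 = 323 — holds.
#2 values 8 <= 19 <= 20 — holds.
#3 5S + 3T = 5(20) + 3(29) = 187 — holds.
#4 V - Q = 19 - 8 = 11 — holds.
#5 abs(19 - 29) = 10 — holds.
#6 P - Q = 6 - 8 = -2 — holds.
#7 P * U = 6 * 17 = 102 — holds.
#8 T + U = 29 + 17 = 46; 46 < 49 — holds.
#9 U=17, V=19, P=6; 1 of them equals 19 — holds.
#10 Q = 8, T = 29; 8 < 29 — holds.
#11 T * Q = 29 * 8 = 232 — holds.
#12 Q = 8, P = 6; distinct — holds.

Yes — all constraints hold.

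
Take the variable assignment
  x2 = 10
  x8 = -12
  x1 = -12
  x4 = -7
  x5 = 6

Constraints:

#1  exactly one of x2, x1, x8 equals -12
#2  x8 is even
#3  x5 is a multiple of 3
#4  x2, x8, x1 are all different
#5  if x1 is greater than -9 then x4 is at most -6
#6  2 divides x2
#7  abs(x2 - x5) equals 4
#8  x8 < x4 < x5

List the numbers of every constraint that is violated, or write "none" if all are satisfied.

#1 x2=10, x1=-12, x8=-12; 2 of them equal -12, not exactly one — violated.
#2 x8 = -12 is even — satisfied.
#3 6 / 3 = 2, so 3 divides 6 — satisfied.
#4 x8 = x1 = -12, not all different — violated.
#5 x1 = -12, not > -9; antecedent false, conditional vacuously true — satisfied.
#6 10 / 2 = 5, so 2 divides 10 — satisfied.
#7 abs(10 - 6) = 4 — satisfied.
#8 values -12 < -7 < 6 — satisfied.

No — constraints 1, 4 are not satisfied.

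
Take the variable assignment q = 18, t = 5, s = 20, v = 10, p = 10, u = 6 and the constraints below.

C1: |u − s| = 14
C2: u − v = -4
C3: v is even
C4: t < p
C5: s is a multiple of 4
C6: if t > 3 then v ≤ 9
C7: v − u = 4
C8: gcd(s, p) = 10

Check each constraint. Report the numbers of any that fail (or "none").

No — constraint 6 is not satisfied.

C1: |6 − 20| = 14  ✔
C2: u − v = 6 − 10 = -4  ✔
C3: v = 10 is even  ✔
C4: t = 5, p = 10; 5 < 10  ✔
C5: 20 / 4 = 5, so 4 divides 20  ✔
C6: t = 5 > 3, so we need v ≤ 9; but v = 10 > 9  ✘
C7: v − u = 10 − 6 = 4  ✔
C8: gcd(20, 10) = 10  ✔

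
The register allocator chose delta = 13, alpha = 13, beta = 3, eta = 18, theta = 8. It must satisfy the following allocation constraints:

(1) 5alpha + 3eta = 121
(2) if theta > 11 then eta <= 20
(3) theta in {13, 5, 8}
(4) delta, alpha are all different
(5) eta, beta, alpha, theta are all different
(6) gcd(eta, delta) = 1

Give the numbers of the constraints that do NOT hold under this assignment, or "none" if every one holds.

(1) 5alpha + 3eta = 5(13) + 3(18) = 119, not 121 — does not hold.
(2) theta = 8, not > 11; antecedent false, conditional vacuously true — holds.
(3) theta = 8 is in {13, 5, 8} — holds.
(4) delta = alpha = 13, not all different — does not hold.
(5) values 18, 3, 13, 8 are pairwise distinct — holds.
(6) gcd(18, 13) = 1 — holds.

Violated: 1 and 4.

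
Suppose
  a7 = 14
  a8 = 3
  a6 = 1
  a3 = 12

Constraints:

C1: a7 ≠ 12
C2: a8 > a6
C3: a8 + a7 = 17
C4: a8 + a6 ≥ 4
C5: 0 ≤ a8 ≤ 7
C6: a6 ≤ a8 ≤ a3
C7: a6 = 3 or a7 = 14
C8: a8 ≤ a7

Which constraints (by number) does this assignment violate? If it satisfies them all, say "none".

C1: a7 = 14, and 14 ≠ 12 — holds.
C2: a8 = 3, a6 = 1; 3 > 1 — holds.
C3: a8 + a7 = 3 + 14 = 17 — holds.
C4: a8 + a6 = 3 + 1 = 4; 4 ≥ 4 — holds.
C5: a8 = 3 lies in [0, 7] — holds.
C6: values 1 ≤ 3 ≤ 12 — holds.
C7: a6 = 1 ≠ 3, but a7 = 14 = 14 (second disjunct) — holds.
C8: a8 = 3, a7 = 14; 3 ≤ 14 — holds.

None — every constraint holds.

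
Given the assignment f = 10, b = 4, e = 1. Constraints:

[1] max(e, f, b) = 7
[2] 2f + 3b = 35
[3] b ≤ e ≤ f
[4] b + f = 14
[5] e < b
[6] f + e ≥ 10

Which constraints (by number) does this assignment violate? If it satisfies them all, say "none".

[1] max(1, 10, 4) = 10, not 7  ✘
[2] 2f + 3b = 2(10) + 3(4) = 32, not 35  ✘
[3] values 4, 1, 10; b = 4 is not ≤ e = 1  ✘
[4] b + f = 4 + 10 = 14  ✔
[5] e = 1, b = 4; 1 < 4  ✔
[6] f + e = 10 + 1 = 11; 11 ≥ 10  ✔

Violated: 1, 2, 3.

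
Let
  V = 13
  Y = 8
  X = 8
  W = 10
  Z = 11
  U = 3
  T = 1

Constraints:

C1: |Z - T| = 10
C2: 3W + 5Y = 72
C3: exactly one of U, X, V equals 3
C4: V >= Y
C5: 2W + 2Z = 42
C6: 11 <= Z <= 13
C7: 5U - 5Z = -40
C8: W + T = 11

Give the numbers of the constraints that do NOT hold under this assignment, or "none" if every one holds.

The assignment fails constraint 2.

C1: |11 - 1| = 10  ✓
C2: 3W + 5Y = 3(10) + 5(8) = 70, not 72  ✗
C3: U=3, X=8, V=13; 1 of them equals 3  ✓
C4: V = 13, Y = 8; 13 ≥ 8  ✓
C5: 2W + 2Z = 2(10) + 2(11) = 42  ✓
C6: Z = 11 lies in [11, 13]  ✓
C7: 5U - 5Z = 5(3) - 5(11) = -40  ✓
C8: W + T = 10 + 1 = 11  ✓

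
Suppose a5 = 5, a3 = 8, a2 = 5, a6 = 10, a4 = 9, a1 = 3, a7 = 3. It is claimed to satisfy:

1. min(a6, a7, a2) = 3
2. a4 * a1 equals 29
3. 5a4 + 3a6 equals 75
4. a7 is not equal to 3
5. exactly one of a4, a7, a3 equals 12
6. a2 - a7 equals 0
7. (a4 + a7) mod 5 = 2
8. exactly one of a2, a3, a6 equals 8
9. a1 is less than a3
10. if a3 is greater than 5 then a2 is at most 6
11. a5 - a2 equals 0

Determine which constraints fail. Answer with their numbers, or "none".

1. min(10, 3, 5) = 3  holds
2. a4 * a1 = 9 * 3 = 27, not 29  fails
3. 5a4 + 3a6 = 5(9) + 3(10) = 75  holds
4. a7 = 3, but 3 is required to differ  fails
5. a4=9, a7=3, a3=8; 0 of them equal 12, not exactly one  fails
6. a2 - a7 = 5 - 3 = 2, not 0  fails
7. a4 + a7 = 12; 12 mod 5 = 2  holds
8. a2=5, a3=8, a6=10; 1 of them equals 8  holds
9. a1 = 3, a3 = 8; 3 < 8  holds
10. a3 = 8 > 5, so we need a2 ≤ 6; a2 = 5 ≤ 6  holds
11. a5 - a2 = 5 - 5 = 0  holds

Constraints 2, 4, 5, and 6 do not hold.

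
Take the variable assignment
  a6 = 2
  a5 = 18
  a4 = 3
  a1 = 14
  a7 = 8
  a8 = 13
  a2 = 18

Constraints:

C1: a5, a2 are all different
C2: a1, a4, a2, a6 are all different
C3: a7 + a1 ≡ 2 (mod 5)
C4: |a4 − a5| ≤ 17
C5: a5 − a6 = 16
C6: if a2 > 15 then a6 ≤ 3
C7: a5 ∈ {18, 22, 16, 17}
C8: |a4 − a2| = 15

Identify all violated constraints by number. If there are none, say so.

Violated: 1.

C1: a5 = a2 = 18, not all different  false
C2: values 14, 3, 18, 2 are pairwise distinct  true
C3: a7 + a1 = 22; 22 mod 5 = 2  true
C4: |3 − 18| = 15; 15 ≤ 17  true
C5: a5 − a6 = 18 − 2 = 16  true
C6: a2 = 18 > 15, so we need a6 ≤ 3; a6 = 2 ≤ 3  true
C7: a5 = 18 is in {18, 22, 16, 17}  true
C8: |3 − 18| = 15  true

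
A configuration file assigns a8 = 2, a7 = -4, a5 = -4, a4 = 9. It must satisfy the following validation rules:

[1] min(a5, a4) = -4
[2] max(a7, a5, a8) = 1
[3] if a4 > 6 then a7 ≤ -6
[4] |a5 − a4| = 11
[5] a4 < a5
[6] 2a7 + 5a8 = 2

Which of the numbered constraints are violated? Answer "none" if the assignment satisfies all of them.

The assignment fails constraints 2, 3, 4, 5.

[1] min(-4, 9) = -4 — satisfied.
[2] max(-4, -4, 2) = 2, not 1 — violated.
[3] a4 = 9 > 6, so we need a7 ≤ -6; but a7 = -4 > -6 — violated.
[4] |-4 − 9| = 13, not 11 — violated.
[5] a4 = 9, a5 = -4; 9 ≥ -4 (want <) — violated.
[6] 2a7 + 5a8 = 2(-4) + 5(2) = 2 — satisfied.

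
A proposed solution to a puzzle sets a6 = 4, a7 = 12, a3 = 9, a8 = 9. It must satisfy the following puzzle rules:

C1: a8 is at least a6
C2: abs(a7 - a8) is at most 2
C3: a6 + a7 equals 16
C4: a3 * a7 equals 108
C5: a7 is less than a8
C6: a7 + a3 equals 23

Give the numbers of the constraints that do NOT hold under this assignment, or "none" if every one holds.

No — constraints 2, 5, 6 are not satisfied.

C1: a8 = 9, a6 = 4; 9 ≥ 4 — OK.
C2: abs(12 - 9) = 3; 3 > 2, exceeds bound 2 — violated.
C3: a6 + a7 = 4 + 12 = 16 — OK.
C4: a3 * a7 = 9 * 12 = 108 — OK.
C5: a7 = 12, a8 = 9; 12 ≥ 9 (want <) — violated.
C6: a7 + a3 = 12 + 9 = 21, not 23 — violated.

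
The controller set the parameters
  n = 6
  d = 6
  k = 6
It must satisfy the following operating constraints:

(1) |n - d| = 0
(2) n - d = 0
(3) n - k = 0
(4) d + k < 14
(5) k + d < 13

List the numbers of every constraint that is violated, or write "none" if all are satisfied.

(1) |6 - 6| = 0  ✓
(2) n - d = 6 - 6 = 0  ✓
(3) n - k = 6 - 6 = 0  ✓
(4) d + k = 6 + 6 = 12; 12 < 14  ✓
(5) k + d = 6 + 6 = 12; 12 < 13  ✓

All constraints are satisfied.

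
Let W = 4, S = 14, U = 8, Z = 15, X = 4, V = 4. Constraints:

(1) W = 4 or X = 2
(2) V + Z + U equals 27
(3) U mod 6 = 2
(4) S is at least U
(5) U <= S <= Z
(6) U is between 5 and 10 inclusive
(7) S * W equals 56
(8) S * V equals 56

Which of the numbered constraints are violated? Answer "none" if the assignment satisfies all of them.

Yes — all constraints hold.

(1) W = 4 = 4 (first disjunct)  OK
(2) V + Z + U = 4 + 15 + 8 = 27  OK
(3) 8 mod 6 = 2  OK
(4) S = 14, U = 8; 14 ≥ 8  OK
(5) values 8 <= 14 <= 15  OK
(6) U = 8 lies in [5, 10]  OK
(7) S * W = 14 * 4 = 56  OK
(8) S * V = 14 * 4 = 56  OK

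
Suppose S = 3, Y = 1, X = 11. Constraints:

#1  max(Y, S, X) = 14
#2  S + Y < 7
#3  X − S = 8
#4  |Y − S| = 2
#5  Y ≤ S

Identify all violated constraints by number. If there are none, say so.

#1 max(1, 3, 11) = 11, not 14 — violated.
#2 S + Y = 3 + 1 = 4; 4 < 7 — satisfied.
#3 X − S = 11 − 3 = 8 — satisfied.
#4 |1 − 3| = 2 — satisfied.
#5 Y = 1, S = 3; 1 ≤ 3 — satisfied.

Violated: 1.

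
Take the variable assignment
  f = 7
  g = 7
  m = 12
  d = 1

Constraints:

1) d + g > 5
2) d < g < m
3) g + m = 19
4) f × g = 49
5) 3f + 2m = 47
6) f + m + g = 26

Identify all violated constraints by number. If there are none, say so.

The assignment fails constraint 5.

1) d + g = 1 + 7 = 8; 8 > 5 — holds.
2) values 1 < 7 < 12 — holds.
3) g + m = 7 + 12 = 19 — holds.
4) f × g = 7 × 7 = 49 — holds.
5) 3f + 2m = 3(7) + 2(12) = 45, not 47 — does not hold.
6) f + m + g = 7 + 12 + 7 = 26 — holds.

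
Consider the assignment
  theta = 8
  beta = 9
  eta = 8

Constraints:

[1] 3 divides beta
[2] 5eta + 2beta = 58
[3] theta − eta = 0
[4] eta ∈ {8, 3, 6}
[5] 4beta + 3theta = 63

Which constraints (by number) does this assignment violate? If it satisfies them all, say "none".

Violated: 5.

[1] 9 / 3 = 3, so 3 divides 9 — holds.
[2] 5eta + 2beta = 5(8) + 2(9) = 58 — holds.
[3] theta − eta = 8 − 8 = 0 — holds.
[4] eta = 8 is in {8, 3, 6} — holds.
[5] 4beta + 3theta = 4(9) + 3(8) = 60, not 63 — does not hold.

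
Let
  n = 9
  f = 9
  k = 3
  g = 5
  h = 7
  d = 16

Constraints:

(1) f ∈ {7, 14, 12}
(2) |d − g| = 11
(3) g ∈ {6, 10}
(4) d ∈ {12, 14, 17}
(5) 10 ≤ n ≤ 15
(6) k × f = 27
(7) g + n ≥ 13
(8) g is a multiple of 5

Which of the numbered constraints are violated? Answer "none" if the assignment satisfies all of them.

No — constraints 1, 3, 4, 5 are not satisfied.

(1) f = 9 is not in {7, 14, 12}  fails
(2) |16 − 5| = 11  holds
(3) g = 5 is not in {6, 10}  fails
(4) d = 16 is not in {12, 14, 17}  fails
(5) n = 9 is outside [10, 15]  fails
(6) k × f = 3 × 9 = 27  holds
(7) g + n = 5 + 9 = 14; 14 ≥ 13  holds
(8) 5 / 5 = 1, so 5 divides 5  holds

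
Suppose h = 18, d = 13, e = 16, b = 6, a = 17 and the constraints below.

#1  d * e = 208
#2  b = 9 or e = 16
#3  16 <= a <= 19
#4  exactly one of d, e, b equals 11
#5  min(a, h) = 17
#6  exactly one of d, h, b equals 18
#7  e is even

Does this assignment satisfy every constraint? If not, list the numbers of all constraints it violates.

Violated: 4.

#1 d * e = 13 * 16 = 208 — holds.
#2 b = 6 ≠ 9, but e = 16 = 16 (second disjunct) — holds.
#3 a = 17 lies in [16, 19] — holds.
#4 d=13, e=16, b=6; 0 of them equal 11, not exactly one — does not hold.
#5 min(17, 18) = 17 — holds.
#6 d=13, h=18, b=6; 1 of them equals 18 — holds.
#7 e = 16 is even — holds.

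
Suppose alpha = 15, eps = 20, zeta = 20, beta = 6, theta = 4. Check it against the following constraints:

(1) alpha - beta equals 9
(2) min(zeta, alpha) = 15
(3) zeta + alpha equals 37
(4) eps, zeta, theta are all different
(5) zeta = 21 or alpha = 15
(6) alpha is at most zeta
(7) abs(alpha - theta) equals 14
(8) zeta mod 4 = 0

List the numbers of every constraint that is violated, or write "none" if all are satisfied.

(1) alpha - beta = 15 - 6 = 9 — satisfied.
(2) min(20, 15) = 15 — satisfied.
(3) zeta + alpha = 20 + 15 = 35, not 37 — violated.
(4) eps = zeta = 20, not all different — violated.
(5) zeta = 20 ≠ 21, but alpha = 15 = 15 (second disjunct) — satisfied.
(6) alpha = 15, zeta = 20; 15 ≤ 20 — satisfied.
(7) abs(15 - 4) = 11, not 14 — violated.
(8) 20 mod 4 = 0 — satisfied.

Constraints 3, 4, 7 do not hold.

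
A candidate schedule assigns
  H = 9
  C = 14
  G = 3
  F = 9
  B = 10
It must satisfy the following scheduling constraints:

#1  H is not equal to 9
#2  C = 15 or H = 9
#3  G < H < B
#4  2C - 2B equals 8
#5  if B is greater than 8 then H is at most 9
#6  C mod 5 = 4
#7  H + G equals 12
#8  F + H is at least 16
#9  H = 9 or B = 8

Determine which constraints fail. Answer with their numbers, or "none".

#1 H = 9, but 9 is required to differ — fails.
#2 C = 14 ≠ 15, but H = 9 = 9 (second disjunct) — holds.
#3 values 3 < 9 < 10 — holds.
#4 2C - 2B = 2(14) - 2(10) = 8 — holds.
#5 B = 10 > 8, so we need H ≤ 9; H = 9 ≤ 9 — holds.
#6 14 mod 5 = 4 — holds.
#7 H + G = 9 + 3 = 12 — holds.
#8 F + H = 9 + 9 = 18; 18 ≥ 16 — holds.
#9 H = 9 = 9 (first disjunct) — holds.

No — constraint 1 is not satisfied.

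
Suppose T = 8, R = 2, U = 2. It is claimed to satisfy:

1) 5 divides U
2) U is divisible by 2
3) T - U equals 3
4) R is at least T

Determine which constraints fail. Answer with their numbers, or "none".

1) 2 = 5*0 + 2, so 5 does not divide 2 — does not hold.
2) 2 / 2 = 1, so 2 divides 2 — holds.
3) T - U = 8 - 2 = 6, not 3 — does not hold.
4) R = 2, T = 8; 2 < 8 (want ≥) — does not hold.

The assignment fails constraints 1, 3, and 4.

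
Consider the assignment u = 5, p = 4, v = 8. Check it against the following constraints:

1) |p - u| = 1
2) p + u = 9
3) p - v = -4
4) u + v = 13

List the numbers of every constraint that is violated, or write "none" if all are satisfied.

1) |4 - 5| = 1  holds
2) p + u = 4 + 5 = 9  holds
3) p - v = 4 - 8 = -4  holds
4) u + v = 5 + 8 = 13  holds

None — every constraint holds.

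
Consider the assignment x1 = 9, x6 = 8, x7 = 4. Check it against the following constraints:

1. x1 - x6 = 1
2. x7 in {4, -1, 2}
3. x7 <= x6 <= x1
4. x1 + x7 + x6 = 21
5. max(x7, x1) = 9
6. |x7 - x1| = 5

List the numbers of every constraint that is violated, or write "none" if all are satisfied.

Yes — all constraints hold.

1. x1 - x6 = 9 - 8 = 1 — satisfied.
2. x7 = 4 is in {4, -1, 2} — satisfied.
3. values 4 <= 8 <= 9 — satisfied.
4. x1 + x7 + x6 = 9 + 4 + 8 = 21 — satisfied.
5. max(4, 9) = 9 — satisfied.
6. |4 - 9| = 5 — satisfied.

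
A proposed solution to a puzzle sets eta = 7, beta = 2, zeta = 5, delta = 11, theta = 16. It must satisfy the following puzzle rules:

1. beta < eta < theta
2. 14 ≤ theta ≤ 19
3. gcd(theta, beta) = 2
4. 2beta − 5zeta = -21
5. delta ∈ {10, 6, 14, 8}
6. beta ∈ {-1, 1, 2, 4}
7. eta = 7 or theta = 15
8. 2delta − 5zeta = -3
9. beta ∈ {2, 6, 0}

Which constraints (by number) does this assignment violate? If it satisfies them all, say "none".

No — constraint 5 is not satisfied.

1. values 2 < 7 < 16  yes
2. theta = 16 lies in [14, 19]  yes
3. gcd(16, 2) = 2  yes
4. 2beta − 5zeta = 2(2) − 5(5) = -21  yes
5. delta = 11 is not in {10, 6, 14, 8}  no
6. beta = 2 is in {-1, 1, 2, 4}  yes
7. eta = 7 = 7 (first disjunct)  yes
8. 2delta − 5zeta = 2(11) − 5(5) = -3  yes
9. beta = 2 is in {2, 6, 0}  yes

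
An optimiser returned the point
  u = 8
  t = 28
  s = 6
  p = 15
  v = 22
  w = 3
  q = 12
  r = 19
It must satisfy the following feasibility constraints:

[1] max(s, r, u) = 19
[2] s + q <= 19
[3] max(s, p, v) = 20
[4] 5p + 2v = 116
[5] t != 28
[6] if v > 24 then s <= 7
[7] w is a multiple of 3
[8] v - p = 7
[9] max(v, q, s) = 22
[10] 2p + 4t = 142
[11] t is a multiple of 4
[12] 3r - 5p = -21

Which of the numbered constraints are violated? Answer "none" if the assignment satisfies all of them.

Constraints 3, 4, 5, 12 do not hold.

[1] max(6, 19, 8) = 19 — satisfied.
[2] s + q = 6 + 12 = 18; 18 ≤ 19 — satisfied.
[3] max(6, 15, 22) = 22, not 20 — violated.
[4] 5p + 2v = 5(15) + 2(22) = 119, not 116 — violated.
[5] t = 28, but 28 is required to differ — violated.
[6] v = 22, not > 24; antecedent false, conditional vacuously true — satisfied.
[7] 3 / 3 = 1, so 3 divides 3 — satisfied.
[8] v - p = 22 - 15 = 7 — satisfied.
[9] max(22, 12, 6) = 22 — satisfied.
[10] 2p + 4t = 2(15) + 4(28) = 142 — satisfied.
[11] 28 / 4 = 7, so 4 divides 28 — satisfied.
[12] 3r - 5p = 3(19) - 5(15) = -18, not -21 — violated.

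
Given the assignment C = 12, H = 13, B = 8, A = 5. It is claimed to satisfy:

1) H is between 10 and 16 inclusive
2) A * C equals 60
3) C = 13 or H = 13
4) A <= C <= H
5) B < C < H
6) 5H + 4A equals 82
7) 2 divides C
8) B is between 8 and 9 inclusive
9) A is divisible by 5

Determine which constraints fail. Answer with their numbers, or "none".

1) H = 13 lies in [10, 16] — holds.
2) A * C = 5 * 12 = 60 — holds.
3) C = 12 ≠ 13, but H = 13 = 13 (second disjunct) — holds.
4) values 5 <= 12 <= 13 — holds.
5) values 8 < 12 < 13 — holds.
6) 5H + 4A = 5(13) + 4(5) = 85, not 82 — does not hold.
7) 12 / 2 = 6, so 2 divides 12 — holds.
8) B = 8 lies in [8, 9] — holds.
9) 5 / 5 = 1, so 5 divides 5 — holds.

Violated: 6.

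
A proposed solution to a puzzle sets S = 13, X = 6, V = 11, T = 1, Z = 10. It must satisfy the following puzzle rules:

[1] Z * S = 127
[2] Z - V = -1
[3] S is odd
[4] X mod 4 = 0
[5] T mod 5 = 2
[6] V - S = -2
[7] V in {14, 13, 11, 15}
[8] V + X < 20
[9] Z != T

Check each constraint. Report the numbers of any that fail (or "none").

The assignment fails constraints 1, 4, and 5.

[1] Z * S = 10 * 13 = 130, not 127  ✗
[2] Z - V = 10 - 11 = -1  ✓
[3] S = 13 is odd  ✓
[4] 6 mod 4 = 2, not 0  ✗
[5] 1 mod 5 = 1, not 2  ✗
[6] V - S = 11 - 13 = -2  ✓
[7] V = 11 is in {14, 13, 11, 15}  ✓
[8] V + X = 11 + 6 = 17; 17 < 20  ✓
[9] Z = 10, T = 1; distinct  ✓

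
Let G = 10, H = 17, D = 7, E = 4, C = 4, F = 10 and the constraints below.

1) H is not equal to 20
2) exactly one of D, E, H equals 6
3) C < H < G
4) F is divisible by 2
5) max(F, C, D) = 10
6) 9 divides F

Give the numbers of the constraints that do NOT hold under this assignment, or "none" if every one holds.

1) H = 17, and 17 ≠ 20  yes
2) D=7, E=4, H=17; 0 of them equal 6, not exactly one  no
3) values 4, 17, 10; H = 17 is not < G = 10  no
4) 10 / 2 = 5, so 2 divides 10  yes
5) max(10, 4, 7) = 10  yes
6) 10 = 9*1 + 1, so 9 does not divide 10  no

No — constraints 2, 3, and 6 are not satisfied.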